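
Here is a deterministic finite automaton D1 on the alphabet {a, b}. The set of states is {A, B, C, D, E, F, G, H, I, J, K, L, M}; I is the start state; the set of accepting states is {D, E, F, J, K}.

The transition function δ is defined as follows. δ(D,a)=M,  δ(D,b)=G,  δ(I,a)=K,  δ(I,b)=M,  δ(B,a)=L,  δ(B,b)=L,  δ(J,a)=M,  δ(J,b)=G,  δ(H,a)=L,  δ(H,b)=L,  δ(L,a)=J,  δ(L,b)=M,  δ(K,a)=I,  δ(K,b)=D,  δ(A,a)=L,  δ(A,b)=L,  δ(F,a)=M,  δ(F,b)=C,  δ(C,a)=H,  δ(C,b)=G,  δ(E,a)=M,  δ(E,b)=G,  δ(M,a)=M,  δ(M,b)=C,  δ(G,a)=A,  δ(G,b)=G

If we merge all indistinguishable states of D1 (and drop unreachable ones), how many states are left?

7

States {B,E,F} cannot be reached from the start state, so discard them.
P0 = {D,J,K} | {A,C,G,H,I,L,M}.
Refine {D,J,K} on symbol b: members go to different blocks, giving {D,J} and {K}.
Refine {A,C,G,H,I,L,M} on symbol a: members go to different blocks, giving {A,C,G,H,M} and {I} and {L}.
Refine {A,C,G,H,M} on symbol a: members go to different blocks, giving {C,G,M} and {A,H}.
On input a, block {C,G,M} splits into {C,G} and {M}.
Stable partition: {D,J} | {C,G} | {K} | {I} | {L} | {A,H} | {M} — 7 equivalence classes.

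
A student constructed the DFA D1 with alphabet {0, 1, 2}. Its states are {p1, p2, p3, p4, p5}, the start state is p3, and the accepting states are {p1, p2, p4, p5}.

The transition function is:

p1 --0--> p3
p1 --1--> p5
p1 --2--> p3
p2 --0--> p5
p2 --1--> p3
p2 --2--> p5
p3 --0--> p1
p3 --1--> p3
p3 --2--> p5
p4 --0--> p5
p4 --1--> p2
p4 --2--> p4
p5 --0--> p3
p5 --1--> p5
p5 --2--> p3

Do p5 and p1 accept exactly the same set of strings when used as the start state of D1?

Yes

States {p2,p4} cannot be reached from the start state, so discard them.
P0 = {p1,p5} | {p3}.
The partition is now stable with 2 blocks: {p1,p5} | {p3}.
p5 and p1 lie in the same block of the stable partition, so they are equivalent — no string distinguishes them.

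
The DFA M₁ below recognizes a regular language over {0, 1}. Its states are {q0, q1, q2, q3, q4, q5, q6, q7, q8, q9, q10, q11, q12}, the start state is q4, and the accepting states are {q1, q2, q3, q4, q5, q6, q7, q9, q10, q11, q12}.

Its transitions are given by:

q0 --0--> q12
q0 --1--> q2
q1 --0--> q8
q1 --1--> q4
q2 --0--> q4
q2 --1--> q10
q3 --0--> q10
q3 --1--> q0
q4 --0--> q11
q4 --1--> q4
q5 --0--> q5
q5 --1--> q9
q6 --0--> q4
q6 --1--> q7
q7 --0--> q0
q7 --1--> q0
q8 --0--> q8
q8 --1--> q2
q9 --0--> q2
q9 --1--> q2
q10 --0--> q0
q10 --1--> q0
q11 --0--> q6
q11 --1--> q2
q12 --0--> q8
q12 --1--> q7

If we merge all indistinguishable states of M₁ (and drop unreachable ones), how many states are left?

States {q1,q3,q5,q9} cannot be reached from the start state, so discard them.
Initial partition by acceptance: {q2,q4,q6,q7,q10,q11,q12} | {q0,q8}.
On input 0, block {q2,q4,q6,q7,q10,q11,q12} splits into {q2,q4,q6,q11} and {q7,q10,q12}.
Refine {q2,q4,q6,q11} on symbol 1: members go to different blocks, giving {q2,q6} and {q4,q11}.
On input 0, block {q0,q8} splits into {q0} and {q8}.
Split {q7,q10,q12} by δ(·,0) → {q7,q10} and {q12}.
On input 0, block {q4,q11} splits into {q4} and {q11}.
Stable partition: {q2,q6} | {q0} | {q7,q10} | {q4} | {q8} | {q12} | {q11} — 7 equivalence classes.

7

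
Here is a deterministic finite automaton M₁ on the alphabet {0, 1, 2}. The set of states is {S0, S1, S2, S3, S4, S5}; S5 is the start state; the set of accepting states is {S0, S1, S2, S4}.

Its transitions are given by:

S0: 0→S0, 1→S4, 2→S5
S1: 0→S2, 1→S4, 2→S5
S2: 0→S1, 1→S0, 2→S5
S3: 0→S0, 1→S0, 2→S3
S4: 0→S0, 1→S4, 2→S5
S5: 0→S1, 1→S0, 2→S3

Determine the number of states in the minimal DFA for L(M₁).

All states are reachable from the start state.
Start with accepting vs non-accepting: {S0,S1,S2,S4} | {S3,S5}.
The partition is now stable with 2 blocks: {S0,S1,S2,S4} | {S3,S5}.

2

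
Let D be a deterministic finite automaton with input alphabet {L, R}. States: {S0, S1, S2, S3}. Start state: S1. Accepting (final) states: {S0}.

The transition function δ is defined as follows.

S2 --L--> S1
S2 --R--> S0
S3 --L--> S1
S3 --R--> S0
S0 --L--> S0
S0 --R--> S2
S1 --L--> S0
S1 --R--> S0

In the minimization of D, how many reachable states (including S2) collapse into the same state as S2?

Reachable states from the start: {S0,S1,S2}. Unreachable: {S3} — drop them.
Initial partition by acceptance: {S0} | {S1,S2}.
Refine {S1,S2} on symbol L: members go to different blocks, giving {S1} and {S2}.
No further refinement is possible. Final partition (3 blocks): {S0} | {S1} | {S2}.
The equivalence class containing S2 is {S2}, of size 1.

1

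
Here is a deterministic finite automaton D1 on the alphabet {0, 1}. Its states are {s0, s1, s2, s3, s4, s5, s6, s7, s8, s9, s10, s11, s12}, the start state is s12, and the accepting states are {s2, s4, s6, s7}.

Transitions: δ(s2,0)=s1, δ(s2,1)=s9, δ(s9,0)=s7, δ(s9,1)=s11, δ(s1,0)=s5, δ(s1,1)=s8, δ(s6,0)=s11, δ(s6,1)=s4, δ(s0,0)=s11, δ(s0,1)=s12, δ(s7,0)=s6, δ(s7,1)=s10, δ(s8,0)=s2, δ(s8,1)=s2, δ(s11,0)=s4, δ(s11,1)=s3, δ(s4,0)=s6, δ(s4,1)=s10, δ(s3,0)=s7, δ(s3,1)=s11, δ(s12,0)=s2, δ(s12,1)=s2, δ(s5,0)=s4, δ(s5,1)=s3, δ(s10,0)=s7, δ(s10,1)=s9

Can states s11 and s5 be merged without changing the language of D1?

Yes

First remove the unreachable states {s0}; 12 states remain.
Initial partition by acceptance: {s2,s4,s6,s7} | {s1,s3,s5,s8,s9,s10,s11,s12}.
On input 0, block {s2,s4,s6,s7} splits into {s2,s6} and {s4,s7}.
On input 1, block {s2,s6} splits into {s2} and {s6}.
On input 0, block {s1,s3,s5,s8,s9,s10,s11,s12} splits into {s3,s5,s9,s10,s11} and {s8,s12} and {s1}.
Stable partition: {s2} | {s3,s5,s9,s10,s11} | {s4,s7} | {s6} | {s8,s12} | {s1} — 6 equivalence classes.
s11 and s5 lie in the same block of the stable partition, so they are equivalent — no string distinguishes them.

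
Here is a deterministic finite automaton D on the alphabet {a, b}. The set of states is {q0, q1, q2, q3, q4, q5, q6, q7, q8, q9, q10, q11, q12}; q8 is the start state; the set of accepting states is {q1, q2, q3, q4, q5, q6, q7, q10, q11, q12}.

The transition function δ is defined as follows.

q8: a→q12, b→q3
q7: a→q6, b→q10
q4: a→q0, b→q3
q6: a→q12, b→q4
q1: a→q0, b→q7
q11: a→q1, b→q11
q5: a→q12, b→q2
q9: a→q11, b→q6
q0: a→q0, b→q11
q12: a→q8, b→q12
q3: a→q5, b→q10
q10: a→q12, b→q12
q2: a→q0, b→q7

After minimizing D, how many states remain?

8

States {q9} cannot be reached from the start state, so discard them.
P0 = {q1,q2,q3,q4,q5,q6,q7,q10,q11,q12} | {q0,q8}.
Split {q1,q2,q3,q4,q5,q6,q7,q10,q11,q12} by δ(·,a) → {q3,q5,q6,q7,q10,q11} and {q1,q2,q4,q12}.
Split {q3,q5,q6,q7,q10,q11} by δ(·,a) → {q5,q6,q10,q11} and {q3,q7}.
On input b, block {q5,q6,q10,q11} splits into {q5,q6,q10} and {q11}.
Refine {q0,q8} on symbol a: members go to different blocks, giving {q0} and {q8}.
Refine {q1,q2,q4,q12} on symbol a: members go to different blocks, giving {q1,q2,q4} and {q12}.
Refine {q5,q6,q10} on symbol b: members go to different blocks, giving {q5,q6} and {q10}.
The partition is now stable with 8 blocks: {q5,q6} | {q0} | {q1,q2,q4} | {q3,q7} | {q11} | {q8} | {q12} | {q10}.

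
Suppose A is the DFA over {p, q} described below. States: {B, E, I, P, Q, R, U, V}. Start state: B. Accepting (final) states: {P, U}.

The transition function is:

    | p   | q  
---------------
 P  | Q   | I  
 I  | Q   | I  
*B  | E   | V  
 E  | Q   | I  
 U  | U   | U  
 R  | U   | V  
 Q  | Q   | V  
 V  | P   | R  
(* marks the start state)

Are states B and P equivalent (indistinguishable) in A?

Every state is reachable, so we keep all 8.
Initial partition by acceptance: {P,U} | {B,E,I,Q,R,V}.
Refine {P,U} on symbol p: members go to different blocks, giving {U} and {P}.
Refine {B,E,I,Q,R,V} on symbol p: members go to different blocks, giving {B,E,I,Q} and {R} and {V}.
On input q, block {B,E,I,Q} splits into {B,Q} and {E,I}.
On input p, block {B,Q} splits into {Q} and {B}.
The partition is now stable with 7 blocks: {U} | {Q} | {P} | {R} | {V} | {E,I} | {B}.
B and P end up in different blocks, so they are distinguishable. For instance, the string 'ε' is accepted from only P.

No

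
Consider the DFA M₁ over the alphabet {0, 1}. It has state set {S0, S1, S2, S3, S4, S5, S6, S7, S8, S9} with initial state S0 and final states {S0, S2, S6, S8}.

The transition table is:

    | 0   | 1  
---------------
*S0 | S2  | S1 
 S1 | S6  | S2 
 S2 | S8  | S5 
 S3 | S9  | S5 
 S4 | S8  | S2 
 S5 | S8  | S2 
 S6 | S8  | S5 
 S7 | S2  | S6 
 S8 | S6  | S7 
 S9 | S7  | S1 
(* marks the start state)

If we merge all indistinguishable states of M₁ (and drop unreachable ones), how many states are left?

First remove the unreachable states {S3,S4,S9}; 7 states remain.
Start with accepting vs non-accepting: {S0,S2,S6,S8} | {S1,S5,S7}.
The partition is now stable with 2 blocks: {S0,S2,S6,S8} | {S1,S5,S7}.

2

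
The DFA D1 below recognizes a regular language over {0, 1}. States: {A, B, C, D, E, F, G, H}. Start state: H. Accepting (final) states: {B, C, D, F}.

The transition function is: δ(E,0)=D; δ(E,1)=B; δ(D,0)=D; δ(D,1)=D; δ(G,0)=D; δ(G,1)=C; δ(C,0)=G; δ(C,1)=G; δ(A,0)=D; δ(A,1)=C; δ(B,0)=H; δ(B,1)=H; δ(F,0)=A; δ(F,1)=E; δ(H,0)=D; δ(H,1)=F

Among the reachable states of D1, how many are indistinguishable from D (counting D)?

1

Every state is reachable, so we keep all 8.
P0 = {B,C,D,F} | {A,E,G,H}.
Split {B,C,D,F} by δ(·,0) → {B,C,F} and {D}.
No further refinement is possible. Final partition (3 blocks): {B,C,F} | {A,E,G,H} | {D}.
The equivalence class containing D is {D}, of size 1.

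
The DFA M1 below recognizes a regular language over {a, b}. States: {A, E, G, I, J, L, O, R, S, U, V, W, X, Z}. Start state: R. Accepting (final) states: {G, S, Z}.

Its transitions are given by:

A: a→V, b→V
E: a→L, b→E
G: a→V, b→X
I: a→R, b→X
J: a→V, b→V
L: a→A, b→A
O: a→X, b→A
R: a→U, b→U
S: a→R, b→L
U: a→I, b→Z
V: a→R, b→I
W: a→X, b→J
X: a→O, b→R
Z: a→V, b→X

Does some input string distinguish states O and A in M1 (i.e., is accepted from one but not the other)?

Reachable states from the start: {A,I,O,R,U,V,X,Z}. Unreachable: {E,G,J,L,S,W} — drop them.
Start with accepting vs non-accepting: {Z} | {A,I,O,R,U,V,X}.
Refine {A,I,O,R,U,V,X} on symbol b: members go to different blocks, giving {A,I,O,R,V,X} and {U}.
Refine {A,I,O,R,V,X} on symbol a: members go to different blocks, giving {A,I,O,V,X} and {R}.
Split {A,I,O,V,X} by δ(·,a) → {A,O,X} and {I,V}.
Refine {A,O,X} on symbol a: members go to different blocks, giving {O,X} and {A}.
Split {O,X} by δ(·,b) → {O} and {X}.
On input b, block {I,V} splits into {I} and {V}.
No further refinement is possible. Final partition (8 blocks): {Z} | {O} | {U} | {R} | {I} | {A} | {X} | {V}.
O and A end up in different blocks, so they are distinguishable. For instance, the string 'aaab' is accepted from only A.

Yes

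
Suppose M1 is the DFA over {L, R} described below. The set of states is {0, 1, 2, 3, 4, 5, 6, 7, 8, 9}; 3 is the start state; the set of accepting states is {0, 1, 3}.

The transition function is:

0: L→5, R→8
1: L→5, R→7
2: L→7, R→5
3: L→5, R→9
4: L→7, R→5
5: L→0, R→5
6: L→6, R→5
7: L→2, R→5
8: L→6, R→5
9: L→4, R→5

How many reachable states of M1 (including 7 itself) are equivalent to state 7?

Reachable states from the start: {0,2,3,4,5,6,7,8,9}. Unreachable: {1} — drop them.
Initial partition by acceptance: {0,3} | {2,4,5,6,7,8,9}.
On input L, block {2,4,5,6,7,8,9} splits into {2,4,6,7,8,9} and {5}.
Stable partition: {0,3} | {2,4,6,7,8,9} | {5} — 3 equivalence classes.
State 7 belongs to the block {2,4,6,7,8,9}, which has 6 states.

6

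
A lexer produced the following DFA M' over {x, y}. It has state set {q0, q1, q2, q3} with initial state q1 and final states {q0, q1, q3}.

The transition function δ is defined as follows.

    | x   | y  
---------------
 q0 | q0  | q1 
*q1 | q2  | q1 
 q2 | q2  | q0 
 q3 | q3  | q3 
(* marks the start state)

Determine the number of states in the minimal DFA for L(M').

States {q3} cannot be reached from the start state, so discard them.
Initial partition by acceptance: {q0,q1} | {q2}.
Split {q0,q1} by δ(·,x) → {q0} and {q1}.
The partition is now stable with 3 blocks: {q0} | {q2} | {q1}.

3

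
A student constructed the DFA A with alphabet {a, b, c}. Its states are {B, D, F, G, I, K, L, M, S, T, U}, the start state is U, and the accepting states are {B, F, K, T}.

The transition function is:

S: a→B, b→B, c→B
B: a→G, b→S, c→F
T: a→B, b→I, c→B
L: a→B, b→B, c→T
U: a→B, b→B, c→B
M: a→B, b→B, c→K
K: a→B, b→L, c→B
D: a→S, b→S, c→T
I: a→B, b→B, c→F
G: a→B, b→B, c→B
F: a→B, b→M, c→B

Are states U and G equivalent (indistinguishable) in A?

Yes

States {D} cannot be reached from the start state, so discard them.
Start with accepting vs non-accepting: {B,F,K,T} | {G,I,L,M,S,U}.
Split {B,F,K,T} by δ(·,a) → {F,K,T} and {B}.
Split {G,I,L,M,S,U} by δ(·,c) → {I,L,M} and {G,S,U}.
No further refinement is possible. Final partition (4 blocks): {F,K,T} | {I,L,M} | {B} | {G,S,U}.
U and G lie in the same block of the stable partition, so they are equivalent — no string distinguishes them.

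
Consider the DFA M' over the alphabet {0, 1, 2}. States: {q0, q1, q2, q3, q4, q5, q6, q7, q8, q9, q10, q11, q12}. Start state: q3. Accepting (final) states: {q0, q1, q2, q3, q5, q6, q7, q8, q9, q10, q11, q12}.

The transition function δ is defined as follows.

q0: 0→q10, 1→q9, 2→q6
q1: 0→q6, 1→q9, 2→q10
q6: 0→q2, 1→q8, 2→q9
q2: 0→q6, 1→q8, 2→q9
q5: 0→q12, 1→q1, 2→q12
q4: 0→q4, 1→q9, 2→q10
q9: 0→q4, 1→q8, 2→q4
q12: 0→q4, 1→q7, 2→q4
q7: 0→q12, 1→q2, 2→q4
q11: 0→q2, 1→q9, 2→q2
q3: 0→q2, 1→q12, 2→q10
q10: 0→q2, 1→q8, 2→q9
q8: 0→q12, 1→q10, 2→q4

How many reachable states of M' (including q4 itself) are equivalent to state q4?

Reachable states from the start: {q2,q3,q4,q6,q7,q8,q9,q10,q12}. Unreachable: {q0,q1,q5,q11} — drop them.
Start with accepting vs non-accepting: {q2,q3,q6,q7,q8,q9,q10,q12} | {q4}.
Refine {q2,q3,q6,q7,q8,q9,q10,q12} on symbol 0: members go to different blocks, giving {q2,q3,q6,q7,q8,q10} and {q9,q12}.
Refine {q2,q3,q6,q7,q8,q10} on symbol 0: members go to different blocks, giving {q2,q3,q6,q10} and {q7,q8}.
Refine {q2,q3,q6,q10} on symbol 1: members go to different blocks, giving {q2,q6,q10} and {q3}.
Stable partition: {q2,q6,q10} | {q4} | {q9,q12} | {q7,q8} | {q3} — 5 equivalence classes.
The equivalence class containing q4 is {q4}, of size 1.

1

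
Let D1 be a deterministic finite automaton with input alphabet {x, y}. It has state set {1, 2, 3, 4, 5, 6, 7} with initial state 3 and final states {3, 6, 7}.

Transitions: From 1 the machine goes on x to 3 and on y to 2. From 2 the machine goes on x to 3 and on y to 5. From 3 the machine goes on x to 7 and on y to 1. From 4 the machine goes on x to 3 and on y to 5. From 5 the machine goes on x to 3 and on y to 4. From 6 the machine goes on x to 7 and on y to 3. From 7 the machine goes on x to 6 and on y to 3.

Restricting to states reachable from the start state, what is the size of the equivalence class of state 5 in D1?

4

Initial partition by acceptance: {3,6,7} | {1,2,4,5}.
Split {3,6,7} by δ(·,y) → {6,7} and {3}.
Stable partition: {6,7} | {1,2,4,5} | {3} — 3 equivalence classes.
The equivalence class containing 5 is {1,2,4,5}, of size 4.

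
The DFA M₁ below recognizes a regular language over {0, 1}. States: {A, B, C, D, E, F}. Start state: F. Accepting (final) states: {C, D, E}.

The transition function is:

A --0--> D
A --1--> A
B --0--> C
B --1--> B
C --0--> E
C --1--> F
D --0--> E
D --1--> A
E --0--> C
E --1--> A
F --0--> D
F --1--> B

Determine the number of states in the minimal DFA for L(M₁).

2

Initial partition by acceptance: {C,D,E} | {A,B,F}.
No further refinement is possible. Final partition (2 blocks): {C,D,E} | {A,B,F}.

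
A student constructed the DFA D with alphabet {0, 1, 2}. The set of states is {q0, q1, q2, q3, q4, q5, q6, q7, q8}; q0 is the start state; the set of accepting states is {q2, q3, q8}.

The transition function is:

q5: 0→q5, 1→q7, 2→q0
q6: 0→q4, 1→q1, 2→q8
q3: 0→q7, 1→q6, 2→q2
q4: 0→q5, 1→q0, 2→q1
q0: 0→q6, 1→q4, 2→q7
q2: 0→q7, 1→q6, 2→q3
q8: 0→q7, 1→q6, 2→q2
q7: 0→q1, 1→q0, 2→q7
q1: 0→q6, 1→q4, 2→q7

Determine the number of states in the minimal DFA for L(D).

All states are reachable from the start state.
Initial partition by acceptance: {q2,q3,q8} | {q0,q1,q4,q5,q6,q7}.
Split {q0,q1,q4,q5,q6,q7} by δ(·,2) → {q0,q1,q4,q5,q7} and {q6}.
Refine {q0,q1,q4,q5,q7} on symbol 0: members go to different blocks, giving {q4,q5,q7} and {q0,q1}.
Refine {q4,q5,q7} on symbol 0: members go to different blocks, giving {q4,q5} and {q7}.
Split {q4,q5} by δ(·,1) → {q4} and {q5}.
The partition is now stable with 6 blocks: {q2,q3,q8} | {q4} | {q6} | {q0,q1} | {q7} | {q5}.

6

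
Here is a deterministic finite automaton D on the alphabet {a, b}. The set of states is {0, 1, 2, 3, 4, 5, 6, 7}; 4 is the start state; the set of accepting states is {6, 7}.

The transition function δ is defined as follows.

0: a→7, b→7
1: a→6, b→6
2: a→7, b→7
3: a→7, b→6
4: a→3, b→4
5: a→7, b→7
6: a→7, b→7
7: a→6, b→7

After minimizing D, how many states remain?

3

States {0,1,2,5} cannot be reached from the start state, so discard them.
P0 = {6,7} | {3,4}.
Split {3,4} by δ(·,a) → {3} and {4}.
Stable partition: {6,7} | {3} | {4} — 3 equivalence classes.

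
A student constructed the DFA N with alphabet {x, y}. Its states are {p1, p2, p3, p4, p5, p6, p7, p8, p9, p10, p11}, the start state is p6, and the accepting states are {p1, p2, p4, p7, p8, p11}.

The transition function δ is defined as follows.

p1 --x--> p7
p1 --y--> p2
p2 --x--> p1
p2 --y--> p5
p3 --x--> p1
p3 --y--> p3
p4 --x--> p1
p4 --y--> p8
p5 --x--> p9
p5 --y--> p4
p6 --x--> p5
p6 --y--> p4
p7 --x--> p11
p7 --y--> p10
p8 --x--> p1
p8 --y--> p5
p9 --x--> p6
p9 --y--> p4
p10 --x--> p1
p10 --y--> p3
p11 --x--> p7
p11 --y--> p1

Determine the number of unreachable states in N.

Every one of the 11 states is reachable from p6.

0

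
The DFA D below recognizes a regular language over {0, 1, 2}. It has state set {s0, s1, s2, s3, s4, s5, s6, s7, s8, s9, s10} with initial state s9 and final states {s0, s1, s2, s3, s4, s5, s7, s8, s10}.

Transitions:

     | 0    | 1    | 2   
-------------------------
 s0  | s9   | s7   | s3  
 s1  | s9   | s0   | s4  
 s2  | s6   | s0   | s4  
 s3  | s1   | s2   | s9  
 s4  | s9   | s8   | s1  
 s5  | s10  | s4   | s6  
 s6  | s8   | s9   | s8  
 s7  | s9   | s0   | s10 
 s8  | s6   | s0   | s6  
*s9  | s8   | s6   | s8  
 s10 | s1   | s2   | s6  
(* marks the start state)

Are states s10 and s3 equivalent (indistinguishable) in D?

First remove the unreachable states {s5}; 10 states remain.
Start with accepting vs non-accepting: {s0,s1,s2,s3,s4,s7,s8,s10} | {s6,s9}.
Split {s0,s1,s2,s3,s4,s7,s8,s10} by δ(·,0) → {s0,s1,s2,s4,s7,s8} and {s3,s10}.
Refine {s0,s1,s2,s4,s7,s8} on symbol 2: members go to different blocks, giving {s1,s2,s4} and {s0,s7} and {s8}.
Refine {s1,s2,s4} on symbol 1: members go to different blocks, giving {s1,s2} and {s4}.
The partition is now stable with 6 blocks: {s1,s2} | {s6,s9} | {s3,s10} | {s0,s7} | {s8} | {s4}.
s10 and s3 lie in the same block of the stable partition, so they are equivalent — no string distinguishes them.

Yes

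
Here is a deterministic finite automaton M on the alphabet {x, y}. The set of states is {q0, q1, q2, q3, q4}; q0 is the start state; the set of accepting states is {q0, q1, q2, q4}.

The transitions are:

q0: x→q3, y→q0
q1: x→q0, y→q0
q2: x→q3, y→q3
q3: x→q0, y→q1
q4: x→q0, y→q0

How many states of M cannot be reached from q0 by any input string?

2

No path from q0 leads to q2, q4; the other 3 states are all reachable.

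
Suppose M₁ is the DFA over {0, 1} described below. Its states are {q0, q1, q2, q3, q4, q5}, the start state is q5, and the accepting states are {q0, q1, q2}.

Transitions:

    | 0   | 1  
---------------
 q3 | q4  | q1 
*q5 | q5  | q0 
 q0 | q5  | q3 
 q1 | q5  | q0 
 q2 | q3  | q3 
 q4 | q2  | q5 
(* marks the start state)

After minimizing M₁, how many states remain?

6

All states are reachable from the start state.
P0 = {q0,q1,q2} | {q3,q4,q5}.
On input 1, block {q0,q1,q2} splits into {q0,q2} and {q1}.
Refine {q3,q4,q5} on symbol 0: members go to different blocks, giving {q3,q5} and {q4}.
On input 0, block {q3,q5} splits into {q3} and {q5}.
Split {q0,q2} by δ(·,0) → {q0} and {q2}.
The partition is now stable with 6 blocks: {q0} | {q3} | {q1} | {q4} | {q5} | {q2}.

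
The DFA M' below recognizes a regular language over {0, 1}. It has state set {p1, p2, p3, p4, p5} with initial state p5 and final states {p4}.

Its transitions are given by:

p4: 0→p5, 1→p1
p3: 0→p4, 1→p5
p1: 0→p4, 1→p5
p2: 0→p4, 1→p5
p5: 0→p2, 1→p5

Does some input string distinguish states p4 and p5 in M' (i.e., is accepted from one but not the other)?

Yes

States {p3} cannot be reached from the start state, so discard them.
Start with accepting vs non-accepting: {p4} | {p1,p2,p5}.
On input 0, block {p1,p2,p5} splits into {p1,p2} and {p5}.
No further refinement is possible. Final partition (3 blocks): {p4} | {p1,p2} | {p5}.
p4 and p5 end up in different blocks, so they are distinguishable. For instance, the string 'ε' is accepted from only p4.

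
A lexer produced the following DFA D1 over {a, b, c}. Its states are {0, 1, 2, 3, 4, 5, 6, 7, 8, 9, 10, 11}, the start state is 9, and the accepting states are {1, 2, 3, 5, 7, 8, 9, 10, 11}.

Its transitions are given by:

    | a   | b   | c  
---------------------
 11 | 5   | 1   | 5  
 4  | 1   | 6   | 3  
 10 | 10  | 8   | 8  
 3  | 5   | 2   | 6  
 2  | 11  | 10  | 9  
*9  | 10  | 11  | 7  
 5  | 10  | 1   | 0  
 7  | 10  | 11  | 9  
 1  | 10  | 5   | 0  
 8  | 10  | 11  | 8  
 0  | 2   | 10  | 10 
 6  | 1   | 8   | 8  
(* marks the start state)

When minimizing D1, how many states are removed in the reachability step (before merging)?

3

No path from 9 leads to 3, 4, 6; the other 9 states are all reachable.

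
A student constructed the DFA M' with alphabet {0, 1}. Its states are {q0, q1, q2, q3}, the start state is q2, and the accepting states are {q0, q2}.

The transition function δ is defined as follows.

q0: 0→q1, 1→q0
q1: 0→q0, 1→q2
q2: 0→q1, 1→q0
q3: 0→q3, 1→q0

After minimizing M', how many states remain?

First remove the unreachable states {q3}; 3 states remain.
P0 = {q0,q2} | {q1}.
No further refinement is possible. Final partition (2 blocks): {q0,q2} | {q1}.

2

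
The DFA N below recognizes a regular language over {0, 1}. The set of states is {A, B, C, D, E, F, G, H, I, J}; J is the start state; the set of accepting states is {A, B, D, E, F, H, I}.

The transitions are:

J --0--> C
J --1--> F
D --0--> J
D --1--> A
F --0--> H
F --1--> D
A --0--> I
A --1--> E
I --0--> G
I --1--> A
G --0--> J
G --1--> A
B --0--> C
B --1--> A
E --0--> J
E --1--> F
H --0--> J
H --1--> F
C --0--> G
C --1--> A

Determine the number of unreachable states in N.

BFS from J reaches {A, C, D, E, F, G, H, I, J}; the 1 state(s) B are never visited.

1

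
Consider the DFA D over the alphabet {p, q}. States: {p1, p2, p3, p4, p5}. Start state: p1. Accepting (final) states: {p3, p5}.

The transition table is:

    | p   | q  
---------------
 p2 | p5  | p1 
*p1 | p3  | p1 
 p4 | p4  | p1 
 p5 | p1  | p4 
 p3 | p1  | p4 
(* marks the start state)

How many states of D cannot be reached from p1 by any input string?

2

Starting at p1 and following transitions, the reachable set is {p1, p3, p4}. That leaves p2, p5 unreachable — 2 in total.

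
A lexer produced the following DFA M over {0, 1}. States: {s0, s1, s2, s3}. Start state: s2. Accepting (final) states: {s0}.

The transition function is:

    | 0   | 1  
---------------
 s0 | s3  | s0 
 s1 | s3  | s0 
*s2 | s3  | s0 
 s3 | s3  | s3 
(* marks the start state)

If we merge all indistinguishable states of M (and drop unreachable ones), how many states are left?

States {s1} cannot be reached from the start state, so discard them.
P0 = {s0} | {s2,s3}.
Refine {s2,s3} on symbol 1: members go to different blocks, giving {s2} and {s3}.
The partition is now stable with 3 blocks: {s0} | {s2} | {s3}.

3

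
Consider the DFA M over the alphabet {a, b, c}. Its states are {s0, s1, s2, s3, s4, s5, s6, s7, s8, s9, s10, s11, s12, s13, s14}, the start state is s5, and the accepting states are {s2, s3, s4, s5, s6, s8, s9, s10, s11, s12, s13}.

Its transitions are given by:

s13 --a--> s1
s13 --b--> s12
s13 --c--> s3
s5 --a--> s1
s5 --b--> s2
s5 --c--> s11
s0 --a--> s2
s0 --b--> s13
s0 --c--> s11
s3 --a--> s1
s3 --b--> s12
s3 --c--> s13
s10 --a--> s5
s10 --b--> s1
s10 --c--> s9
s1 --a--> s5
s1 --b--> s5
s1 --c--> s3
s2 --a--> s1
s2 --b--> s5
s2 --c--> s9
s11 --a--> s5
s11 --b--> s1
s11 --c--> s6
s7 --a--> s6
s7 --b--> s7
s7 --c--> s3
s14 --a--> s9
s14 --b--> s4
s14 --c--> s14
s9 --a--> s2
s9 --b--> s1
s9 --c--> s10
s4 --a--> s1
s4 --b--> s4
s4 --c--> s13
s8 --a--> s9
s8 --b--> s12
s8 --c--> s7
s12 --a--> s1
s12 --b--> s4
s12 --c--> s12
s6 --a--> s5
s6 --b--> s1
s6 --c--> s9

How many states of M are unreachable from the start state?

4

BFS from s5 reaches {s1, s2, s3, s4, s5, s6, s9, s10, s11, s12, s13}; the 4 state(s) s0, s7, s8, s14 are never visited.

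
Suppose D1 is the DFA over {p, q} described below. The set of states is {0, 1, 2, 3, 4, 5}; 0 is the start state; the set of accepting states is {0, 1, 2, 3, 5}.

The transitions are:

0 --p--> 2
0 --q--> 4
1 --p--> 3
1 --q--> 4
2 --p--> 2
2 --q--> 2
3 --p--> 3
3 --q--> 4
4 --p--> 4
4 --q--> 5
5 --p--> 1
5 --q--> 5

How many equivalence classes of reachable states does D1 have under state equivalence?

5

All states are reachable from the start state.
P0 = {0,1,2,3,5} | {4}.
Refine {0,1,2,3,5} on symbol q: members go to different blocks, giving {0,1,3} and {2,5}.
Refine {0,1,3} on symbol p: members go to different blocks, giving {1,3} and {0}.
On input p, block {2,5} splits into {2} and {5}.
Stable partition: {1,3} | {4} | {2} | {0} | {5} — 5 equivalence classes.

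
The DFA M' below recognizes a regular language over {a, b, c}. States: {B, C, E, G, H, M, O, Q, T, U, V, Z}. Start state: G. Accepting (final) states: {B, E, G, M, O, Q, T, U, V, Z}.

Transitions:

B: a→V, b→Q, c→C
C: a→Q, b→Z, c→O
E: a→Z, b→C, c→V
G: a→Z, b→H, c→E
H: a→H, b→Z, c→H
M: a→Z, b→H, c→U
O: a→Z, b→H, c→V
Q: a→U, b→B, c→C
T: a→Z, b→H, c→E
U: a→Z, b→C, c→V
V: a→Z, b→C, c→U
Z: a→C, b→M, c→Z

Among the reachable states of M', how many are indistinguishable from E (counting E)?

3

First remove the unreachable states {T}; 11 states remain.
Start with accepting vs non-accepting: {B,E,G,M,O,Q,U,V,Z} | {C,H}.
On input a, block {B,E,G,M,O,Q,U,V,Z} splits into {B,E,G,M,O,Q,U,V} and {Z}.
Split {B,E,G,M,O,Q,U,V} by δ(·,a) → {E,G,M,O,U,V} and {B,Q}.
On input a, block {C,H} splits into {H} and {C}.
Refine {E,G,M,O,U,V} on symbol b: members go to different blocks, giving {E,U,V} and {G,M,O}.
The partition is now stable with 6 blocks: {E,U,V} | {H} | {Z} | {B,Q} | {C} | {G,M,O}.
The equivalence class containing E is {E,U,V}, of size 3.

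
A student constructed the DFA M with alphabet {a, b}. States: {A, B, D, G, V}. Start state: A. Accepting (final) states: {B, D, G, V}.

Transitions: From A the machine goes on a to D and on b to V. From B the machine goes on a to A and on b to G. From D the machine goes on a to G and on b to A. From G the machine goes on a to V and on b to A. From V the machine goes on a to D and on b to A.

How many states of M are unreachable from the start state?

1

BFS from A reaches {A, D, G, V}; the 1 state(s) B are never visited.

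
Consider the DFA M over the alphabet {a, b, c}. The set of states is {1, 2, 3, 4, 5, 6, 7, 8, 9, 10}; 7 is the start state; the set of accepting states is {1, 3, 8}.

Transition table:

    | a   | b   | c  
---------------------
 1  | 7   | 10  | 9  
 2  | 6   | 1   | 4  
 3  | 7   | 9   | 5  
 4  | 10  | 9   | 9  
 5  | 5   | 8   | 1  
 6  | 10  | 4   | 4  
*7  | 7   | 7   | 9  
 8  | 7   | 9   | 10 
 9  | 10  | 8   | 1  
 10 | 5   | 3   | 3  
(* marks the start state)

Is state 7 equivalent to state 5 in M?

No

States {2,4,6} cannot be reached from the start state, so discard them.
Initial partition by acceptance: {1,3,8} | {5,7,9,10}.
Refine {5,7,9,10} on symbol b: members go to different blocks, giving {5,9,10} and {7}.
No further refinement is possible. Final partition (3 blocks): {1,3,8} | {5,9,10} | {7}.
7 and 5 end up in different blocks, so they are distinguishable. For instance, the string 'b' is accepted from only 5.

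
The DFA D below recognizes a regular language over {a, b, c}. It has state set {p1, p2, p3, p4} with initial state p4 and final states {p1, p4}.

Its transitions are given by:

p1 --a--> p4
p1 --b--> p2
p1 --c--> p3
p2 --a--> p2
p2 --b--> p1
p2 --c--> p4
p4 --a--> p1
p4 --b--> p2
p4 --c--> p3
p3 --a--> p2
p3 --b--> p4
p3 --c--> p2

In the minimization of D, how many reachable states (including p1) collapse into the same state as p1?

P0 = {p1,p4} | {p2,p3}.
Refine {p2,p3} on symbol c: members go to different blocks, giving {p2} and {p3}.
The partition is now stable with 3 blocks: {p1,p4} | {p2} | {p3}.
State p1 belongs to the block {p1,p4}, which has 2 states.

2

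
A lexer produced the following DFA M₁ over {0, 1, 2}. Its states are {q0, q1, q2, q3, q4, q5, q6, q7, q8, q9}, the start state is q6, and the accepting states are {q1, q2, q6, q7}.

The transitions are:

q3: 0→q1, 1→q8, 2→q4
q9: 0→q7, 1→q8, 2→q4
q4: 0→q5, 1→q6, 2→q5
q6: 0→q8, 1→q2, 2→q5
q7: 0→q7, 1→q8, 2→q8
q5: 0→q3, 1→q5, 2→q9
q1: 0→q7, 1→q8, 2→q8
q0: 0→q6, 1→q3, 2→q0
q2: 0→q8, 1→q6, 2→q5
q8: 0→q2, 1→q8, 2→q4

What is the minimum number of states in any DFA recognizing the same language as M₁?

6

First remove the unreachable states {q0}; 9 states remain.
Start with accepting vs non-accepting: {q1,q2,q6,q7} | {q3,q4,q5,q8,q9}.
Refine {q1,q2,q6,q7} on symbol 0: members go to different blocks, giving {q1,q7} and {q2,q6}.
Split {q3,q4,q5,q8,q9} by δ(·,0) → {q3,q9} and {q4,q5} and {q8}.
Refine {q4,q5} on symbol 0: members go to different blocks, giving {q4} and {q5}.
The partition is now stable with 6 blocks: {q1,q7} | {q3,q9} | {q2,q6} | {q4} | {q8} | {q5}.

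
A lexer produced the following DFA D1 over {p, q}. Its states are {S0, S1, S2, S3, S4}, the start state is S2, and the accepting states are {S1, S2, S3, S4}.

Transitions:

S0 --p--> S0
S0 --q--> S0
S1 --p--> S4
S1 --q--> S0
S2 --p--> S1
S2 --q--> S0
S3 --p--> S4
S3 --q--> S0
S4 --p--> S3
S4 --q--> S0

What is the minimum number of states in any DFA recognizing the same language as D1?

Every state is reachable, so we keep all 5.
Initial partition by acceptance: {S1,S2,S3,S4} | {S0}.
Stable partition: {S1,S2,S3,S4} | {S0} — 2 equivalence classes.

2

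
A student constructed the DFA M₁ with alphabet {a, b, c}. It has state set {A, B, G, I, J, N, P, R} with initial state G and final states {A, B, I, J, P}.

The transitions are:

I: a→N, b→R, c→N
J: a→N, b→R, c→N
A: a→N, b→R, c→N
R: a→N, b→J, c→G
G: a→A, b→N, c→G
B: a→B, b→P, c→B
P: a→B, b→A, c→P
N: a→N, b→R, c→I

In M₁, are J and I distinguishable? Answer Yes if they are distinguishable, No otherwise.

Reachable states from the start: {A,G,I,J,N,R}. Unreachable: {B,P} — drop them.
P0 = {A,I,J} | {G,N,R}.
On input a, block {G,N,R} splits into {N,R} and {G}.
Refine {N,R} on symbol b: members go to different blocks, giving {R} and {N}.
Stable partition: {A,I,J} | {R} | {G} | {N} — 4 equivalence classes.
J and I lie in the same block of the stable partition, so they are equivalent — no string distinguishes them.

No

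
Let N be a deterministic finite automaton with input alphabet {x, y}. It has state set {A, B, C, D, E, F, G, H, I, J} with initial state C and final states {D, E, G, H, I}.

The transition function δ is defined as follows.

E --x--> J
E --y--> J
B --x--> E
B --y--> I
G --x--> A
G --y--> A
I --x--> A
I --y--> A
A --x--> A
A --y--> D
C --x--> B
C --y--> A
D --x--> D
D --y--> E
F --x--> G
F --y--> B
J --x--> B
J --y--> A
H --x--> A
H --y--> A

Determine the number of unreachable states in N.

3

Starting at C and following transitions, the reachable set is {A, B, C, D, E, I, J}. That leaves F, G, H unreachable — 3 in total.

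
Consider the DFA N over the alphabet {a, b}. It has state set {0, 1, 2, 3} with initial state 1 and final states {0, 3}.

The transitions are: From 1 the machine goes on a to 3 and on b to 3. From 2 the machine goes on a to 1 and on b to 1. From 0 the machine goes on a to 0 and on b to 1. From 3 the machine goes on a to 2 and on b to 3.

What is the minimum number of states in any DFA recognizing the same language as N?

3

Reachable states from the start: {1,2,3}. Unreachable: {0} — drop them.
P0 = {3} | {1,2}.
Refine {1,2} on symbol a: members go to different blocks, giving {1} and {2}.
The partition is now stable with 3 blocks: {3} | {1} | {2}.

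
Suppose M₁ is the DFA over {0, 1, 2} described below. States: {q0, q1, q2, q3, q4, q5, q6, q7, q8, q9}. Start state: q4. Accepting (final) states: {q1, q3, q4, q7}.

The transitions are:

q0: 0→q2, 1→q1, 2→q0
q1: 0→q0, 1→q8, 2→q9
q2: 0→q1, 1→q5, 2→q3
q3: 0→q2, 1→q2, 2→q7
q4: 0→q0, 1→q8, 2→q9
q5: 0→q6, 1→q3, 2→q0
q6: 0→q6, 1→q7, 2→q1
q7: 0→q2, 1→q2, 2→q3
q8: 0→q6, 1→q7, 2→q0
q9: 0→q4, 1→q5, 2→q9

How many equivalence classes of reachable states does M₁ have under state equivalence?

7

All states are reachable from the start state.
Initial partition by acceptance: {q1,q3,q4,q7} | {q0,q2,q5,q6,q8,q9}.
On input 2, block {q1,q3,q4,q7} splits into {q1,q4} and {q3,q7}.
On input 0, block {q0,q2,q5,q6,q8,q9} splits into {q0,q5,q6,q8} and {q2,q9}.
On input 0, block {q0,q5,q6,q8} splits into {q5,q6,q8} and {q0}.
On input 2, block {q5,q6,q8} splits into {q5,q8} and {q6}.
Refine {q2,q9} on symbol 2: members go to different blocks, giving {q2} and {q9}.
The partition is now stable with 7 blocks: {q1,q4} | {q5,q8} | {q3,q7} | {q2} | {q0} | {q6} | {q9}.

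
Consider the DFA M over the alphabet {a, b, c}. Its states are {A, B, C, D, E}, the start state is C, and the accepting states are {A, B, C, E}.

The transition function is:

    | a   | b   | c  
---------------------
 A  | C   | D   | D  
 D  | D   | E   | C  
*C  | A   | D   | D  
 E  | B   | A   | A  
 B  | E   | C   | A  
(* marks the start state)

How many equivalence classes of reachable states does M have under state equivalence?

3

Initial partition by acceptance: {A,B,C,E} | {D}.
On input b, block {A,B,C,E} splits into {A,C} and {B,E}.
The partition is now stable with 3 blocks: {A,C} | {D} | {B,E}.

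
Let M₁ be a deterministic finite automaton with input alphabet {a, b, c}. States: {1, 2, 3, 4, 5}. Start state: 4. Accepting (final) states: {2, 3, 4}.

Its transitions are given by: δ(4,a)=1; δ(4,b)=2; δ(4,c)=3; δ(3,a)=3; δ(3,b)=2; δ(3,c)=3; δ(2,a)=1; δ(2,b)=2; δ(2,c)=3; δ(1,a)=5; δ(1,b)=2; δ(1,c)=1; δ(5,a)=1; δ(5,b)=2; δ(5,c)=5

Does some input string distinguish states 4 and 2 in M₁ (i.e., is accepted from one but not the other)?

No

Every state is reachable, so we keep all 5.
P0 = {2,3,4} | {1,5}.
On input a, block {2,3,4} splits into {2,4} and {3}.
Stable partition: {2,4} | {1,5} | {3} — 3 equivalence classes.
4 and 2 lie in the same block of the stable partition, so they are equivalent — no string distinguishes them.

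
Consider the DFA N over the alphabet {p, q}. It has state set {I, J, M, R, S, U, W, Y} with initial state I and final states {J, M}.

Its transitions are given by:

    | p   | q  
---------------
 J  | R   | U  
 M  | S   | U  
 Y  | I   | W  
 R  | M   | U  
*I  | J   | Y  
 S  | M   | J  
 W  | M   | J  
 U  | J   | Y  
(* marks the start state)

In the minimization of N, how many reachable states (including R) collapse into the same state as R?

P0 = {J,M} | {I,R,S,U,W,Y}.
On input p, block {I,R,S,U,W,Y} splits into {I,R,S,U,W} and {Y}.
Refine {I,R,S,U,W} on symbol q: members go to different blocks, giving {S,W} and {I,U} and {R}.
Refine {J,M} on symbol p: members go to different blocks, giving {J} and {M}.
The partition is now stable with 6 blocks: {J} | {S,W} | {Y} | {I,U} | {R} | {M}.
State R belongs to the block {R}, which has 1 states.

1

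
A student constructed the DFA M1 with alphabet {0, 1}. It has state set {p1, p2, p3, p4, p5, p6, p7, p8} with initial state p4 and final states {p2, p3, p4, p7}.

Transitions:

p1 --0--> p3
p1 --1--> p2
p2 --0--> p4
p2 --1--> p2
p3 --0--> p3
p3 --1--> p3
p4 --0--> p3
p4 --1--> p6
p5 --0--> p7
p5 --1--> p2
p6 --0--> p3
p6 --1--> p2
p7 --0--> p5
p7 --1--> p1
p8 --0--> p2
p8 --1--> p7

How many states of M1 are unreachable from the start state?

4

No path from p4 leads to p1, p5, p7, p8; the other 4 states are all reachable.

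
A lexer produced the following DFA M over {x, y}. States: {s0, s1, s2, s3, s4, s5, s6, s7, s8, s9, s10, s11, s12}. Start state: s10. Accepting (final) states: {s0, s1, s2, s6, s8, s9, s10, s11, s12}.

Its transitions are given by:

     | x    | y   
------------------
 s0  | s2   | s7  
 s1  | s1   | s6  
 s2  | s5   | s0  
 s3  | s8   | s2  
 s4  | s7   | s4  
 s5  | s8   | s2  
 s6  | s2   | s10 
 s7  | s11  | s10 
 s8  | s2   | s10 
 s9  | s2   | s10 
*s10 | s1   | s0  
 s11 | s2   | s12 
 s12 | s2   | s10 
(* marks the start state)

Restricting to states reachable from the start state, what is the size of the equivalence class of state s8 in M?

Reachable states from the start: {s0,s1,s2,s5,s6,s7,s8,s10,s11,s12}. Unreachable: {s3,s4,s9} — drop them.
P0 = {s0,s1,s2,s6,s8,s10,s11,s12} | {s5,s7}.
On input x, block {s0,s1,s2,s6,s8,s10,s11,s12} splits into {s0,s1,s6,s8,s10,s11,s12} and {s2}.
Refine {s0,s1,s6,s8,s10,s11,s12} on symbol x: members go to different blocks, giving {s0,s6,s8,s11,s12} and {s1,s10}.
Split {s0,s6,s8,s11,s12} by δ(·,y) → {s6,s8,s12} and {s0} and {s11}.
Split {s5,s7} by δ(·,x) → {s5} and {s7}.
On input y, block {s1,s10} splits into {s1} and {s10}.
No further refinement is possible. Final partition (8 blocks): {s6,s8,s12} | {s5} | {s2} | {s1} | {s0} | {s11} | {s7} | {s10}.
The equivalence class containing s8 is {s6,s8,s12}, of size 3.

3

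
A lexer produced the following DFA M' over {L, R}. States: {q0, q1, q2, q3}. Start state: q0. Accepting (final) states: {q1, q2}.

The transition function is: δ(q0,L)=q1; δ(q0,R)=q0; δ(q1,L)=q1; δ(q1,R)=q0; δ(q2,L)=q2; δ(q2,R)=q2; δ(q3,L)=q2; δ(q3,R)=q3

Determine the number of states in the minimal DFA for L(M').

2

States {q2,q3} cannot be reached from the start state, so discard them.
Start with accepting vs non-accepting: {q1} | {q0}.
The partition is now stable with 2 blocks: {q1} | {q0}.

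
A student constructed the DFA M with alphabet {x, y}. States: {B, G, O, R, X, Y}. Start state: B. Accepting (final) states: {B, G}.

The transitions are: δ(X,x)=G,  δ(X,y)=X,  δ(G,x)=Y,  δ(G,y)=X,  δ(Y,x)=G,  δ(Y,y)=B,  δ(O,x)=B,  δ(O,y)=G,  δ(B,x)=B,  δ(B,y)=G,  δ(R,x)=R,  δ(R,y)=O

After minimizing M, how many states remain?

4

States {O,R} cannot be reached from the start state, so discard them.
Start with accepting vs non-accepting: {B,G} | {X,Y}.
Split {B,G} by δ(·,x) → {G} and {B}.
Split {X,Y} by δ(·,y) → {Y} and {X}.
The partition is now stable with 4 blocks: {G} | {Y} | {B} | {X}.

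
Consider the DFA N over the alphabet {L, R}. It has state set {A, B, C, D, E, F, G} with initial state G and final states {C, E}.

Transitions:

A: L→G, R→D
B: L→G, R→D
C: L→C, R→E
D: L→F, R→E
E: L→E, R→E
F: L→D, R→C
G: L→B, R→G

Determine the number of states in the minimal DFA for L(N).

First remove the unreachable states {A}; 6 states remain.
Start with accepting vs non-accepting: {C,E} | {B,D,F,G}.
Refine {B,D,F,G} on symbol R: members go to different blocks, giving {B,G} and {D,F}.
Split {B,G} by δ(·,R) → {B} and {G}.
The partition is now stable with 4 blocks: {C,E} | {B} | {D,F} | {G}.

4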